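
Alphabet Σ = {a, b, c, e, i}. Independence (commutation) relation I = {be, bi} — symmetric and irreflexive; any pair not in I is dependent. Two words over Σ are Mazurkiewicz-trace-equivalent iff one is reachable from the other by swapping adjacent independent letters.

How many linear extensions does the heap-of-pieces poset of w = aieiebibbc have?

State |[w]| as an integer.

0(a) covers ∅
1(i) covers 0:a
2(e) covers 1:i
3(i) covers 2:e
4(e) covers 3:i
5(b) covers 0:a
6(i) covers 4:e
7(b) covers 5:b
8(b) covers 7:b
9(c) covers 6:i, 8:b
floor of heap: 0:a
completions by unplaced set U, small U first (add the entries for U minus each lowest piece of U):
  |U|=1: {9}:1
  |U|=2: {6,9}:1  {8,9}:1
  |U|=3: {4,6,9}:1  {6,8,9}:2  {7,8,9}:1
  |U|=4: {3,4,6,9}:1  {4,6,8,9}:3  {5,7,8,9}:1  {6,7,8,9}:3
  |U|=5: {2,3,4,6,9}:1  {3,4,6,8,9}:4  {4,6,7,8,9}:6  {5,6,7,8,9}:4
  |U|=6: {1,2,3,4,6,9}:1  {2,3,4,6,8,9}:5  {3,4,6,7,8,9}:10  {4,5,6,7,8,9}:10
  |U|=7: {1,2,3,4,6,8,9}:6  {2,3,4,6,7,8,9}:15  {3,4,5,6,7,8,9}:20
  |U|=8: {1,2,3,4,6,7,8,9}:21  {2,3,4,5,6,7,8,9}:35
  start at 0(a): 56

56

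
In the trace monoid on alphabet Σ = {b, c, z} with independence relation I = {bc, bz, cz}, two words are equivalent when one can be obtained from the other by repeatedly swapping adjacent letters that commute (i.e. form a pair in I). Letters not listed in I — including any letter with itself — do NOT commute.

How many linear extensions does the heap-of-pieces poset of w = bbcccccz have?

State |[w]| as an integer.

0(b) covers ∅
1(b) covers 0:b
2(c) covers ∅
3(c) covers 2:c
4(c) covers 3:c
5(c) covers 4:c
6(c) covers 5:c
7(z) covers ∅
floor of heap: 0:b, 2:c, 7:z
completions by unplaced set U, small U first (add the entries for U minus each lowest piece of U):
  |U|=1: {1}:1  {6}:1  {7}:1
  |U|=2: {0,1}:1  {1,6}:2  {1,7}:2  {5,6}:1  {6,7}:2
  |U|=3: {0,1,6}:3  {0,1,7}:3  {1,5,6}:3  {1,6,7}:6  {4,5,6}:1  {5,6,7}:3
  |U|=4: {0,1,5,6}:6  {0,1,6,7}:12  {1,4,5,6}:4  {1,5,6,7}:12  {3,4,5,6}:1  {4,5,6,7}:4
  |U|=5: {0,1,4,5,6}:10  {0,1,5,6,7}:30  {1,3,4,5,6}:5  {1,4,5,6,7}:20  {2,3,4,5,6}:1  {3,4,5,6,7}:5
  |U|=6: {0,1,3,4,5,6}:15  {0,1,4,5,6,7}:60  {1,2,3,4,5,6}:6  {1,3,4,5,6,7}:30  {2,3,4,5,6,7}:6
  start at 0(b): 42
  start at 2(c): 105
  start at 7(z): 21
sum over floor = 168

168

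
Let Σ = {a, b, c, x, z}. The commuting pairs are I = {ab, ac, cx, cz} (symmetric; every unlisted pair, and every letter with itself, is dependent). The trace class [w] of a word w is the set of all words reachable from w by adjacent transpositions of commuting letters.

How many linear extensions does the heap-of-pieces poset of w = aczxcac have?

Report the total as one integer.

piece 0:a — minimal
piece 1:c — minimal
piece 2:z rests on {0:a}
piece 3:x rests on {2:z}
piece 4:c rests on {1:c}
piece 5:a rests on {3:x}
piece 6:c rests on {4:c}
minimal pieces: {0:a, 1:c}
ways to finish when only these pieces remain (= sum over removing one remaining piece with nothing left below it):
  1 left: {5}→1  {6}→1
  2 left: {3,5}→1  {4,6}→1  {5,6}→2
  3 left: {1,4,6}→1  {2,3,5}→1  {3,5,6}→3  {4,5,6}→3
  4 left: {0,2,3,5}→1  {1,4,5,6}→4  {2,3,5,6}→4  {3,4,5,6}→6
  5 left: {0,2,3,5,6}→5  {1,3,4,5,6}→10  {2,3,4,5,6}→10
  placing 0:a first → 20 extensions
  placing 1:c first → 15 extensions
total linear extensions = 35

35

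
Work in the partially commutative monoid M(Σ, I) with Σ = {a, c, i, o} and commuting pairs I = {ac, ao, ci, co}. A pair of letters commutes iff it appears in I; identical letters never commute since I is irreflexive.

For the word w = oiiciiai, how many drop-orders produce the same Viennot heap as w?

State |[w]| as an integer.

8

piece 0:o — minimal
piece 1:i rests on {0:o}
piece 2:i rests on {1:i}
piece 3:c — minimal
piece 4:i rests on {2:i}
piece 5:i rests on {4:i}
piece 6:a rests on {5:i}
piece 7:i rests on {6:a}
minimal pieces: {0:o, 3:c}
ways to finish when only these pieces remain (= sum over removing one remaining piece with nothing left below it):
  1 left: {3}→1  {7}→1
  2 left: {3,7}→2  {6,7}→1
  3 left: {3,6,7}→3  {5,6,7}→1
  4 left: {3,5,6,7}→4  {4,5,6,7}→1
  5 left: {2,4,5,6,7}→1  {3,4,5,6,7}→5
  6 left: {1,2,4,5,6,7}→1  {2,3,4,5,6,7}→6
  placing 0:o first → 7 extensions
  placing 3:c first → 1 extensions
total linear extensions = 8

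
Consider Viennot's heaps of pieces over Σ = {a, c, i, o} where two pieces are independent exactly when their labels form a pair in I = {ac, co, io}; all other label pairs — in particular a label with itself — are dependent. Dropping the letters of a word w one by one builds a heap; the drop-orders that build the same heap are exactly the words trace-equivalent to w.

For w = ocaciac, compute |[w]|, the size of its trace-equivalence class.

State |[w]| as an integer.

12

#0=o has no predecessor
#1=c has no predecessor
#2=a depends on [0:o]
#3=c depends on [1:c]
#4=i depends on [2:a, 3:c]
#5=a depends on [4:i]
#6=c depends on [4:i]
sources: [0:o, 1:c]
N(rest) = Σ N(rest − s) over sources s of rest; N(one piece) = 1:
  size 1 → [5]=1  [6]=1
  size 2 → [5,6]=2
  size 3 → [4,5,6]=2
  size 4 → [2,4,5,6]=2  [3,4,5,6]=2
  size 5 → [0,2,4,5,6]=2  [1,3,4,5,6]=2  [2,3,4,5,6]=4
  first=0(o) contributes 6
  first=1(c) contributes 6
|[w]| = 12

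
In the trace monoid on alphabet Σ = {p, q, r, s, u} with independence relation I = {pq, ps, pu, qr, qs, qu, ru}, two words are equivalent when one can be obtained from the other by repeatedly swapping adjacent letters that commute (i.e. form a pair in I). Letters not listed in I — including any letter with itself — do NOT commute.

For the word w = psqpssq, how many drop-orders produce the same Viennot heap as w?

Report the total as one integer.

piece 0:p — minimal
piece 1:s — minimal
piece 2:q — minimal
piece 3:p rests on {0:p}
piece 4:s rests on {1:s}
piece 5:s rests on {4:s}
piece 6:q rests on {2:q}
minimal pieces: {0:p, 1:s, 2:q}
ways to finish when only these pieces remain (= sum over removing one remaining piece with nothing left below it):
  1 left: {3}→1  {5}→1  {6}→1
  2 left: {0,3}→1  {2,6}→1  {3,5}→2  {3,6}→2  {4,5}→1  {5,6}→2
  3 left: {0,3,5}→3  {0,3,6}→3  {1,4,5}→1  {2,3,6}→3  {2,5,6}→3  {3,4,5}→3  {3,5,6}→6  {4,5,6}→3
  4 left: {0,2,3,6}→6  {0,3,4,5}→6  {0,3,5,6}→12  {1,3,4,5}→4  {1,4,5,6}→4  {2,3,5,6}→12  {2,4,5,6}→6  {3,4,5,6}→12
  5 left: {0,1,3,4,5}→10  {0,2,3,5,6}→30  {0,3,4,5,6}→30  {1,2,4,5,6}→10  {1,3,4,5,6}→20  {2,3,4,5,6}→30
  placing 0:p first → 60 extensions
  placing 1:s first → 90 extensions
  placing 2:q first → 60 extensions
total linear extensions = 210

210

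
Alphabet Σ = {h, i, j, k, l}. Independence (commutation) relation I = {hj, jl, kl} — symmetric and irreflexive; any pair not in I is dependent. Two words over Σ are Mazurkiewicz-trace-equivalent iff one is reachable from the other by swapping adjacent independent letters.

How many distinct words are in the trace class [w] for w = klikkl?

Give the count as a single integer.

6

drop 0:k onto floor
drop 1:l onto floor
drop 2:i onto {0:k, 1:l}
drop 3:k onto {2:i}
drop 4:k onto {3:k}
drop 5:l onto {2:i}
ground layer = {0:k, 1:l}
drop-orders for the pieces not yet dropped (sum over which currently-grounded one goes next):
  1 to go: {4} 1  {5} 1
  2 to go: {3,4} 1  {4,5} 2
  3 to go: {3,4,5} 3
  4 to go: {2,3,4,5} 3
  if 0:k drops first: 3 orders
  if 1:l drops first: 3 orders
heap linearizations: 6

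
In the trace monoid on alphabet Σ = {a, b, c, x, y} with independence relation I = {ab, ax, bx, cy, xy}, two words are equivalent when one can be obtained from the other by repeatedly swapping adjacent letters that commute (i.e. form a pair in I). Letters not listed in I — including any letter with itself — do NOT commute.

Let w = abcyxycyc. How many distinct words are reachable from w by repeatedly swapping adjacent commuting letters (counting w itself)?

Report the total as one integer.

#0=a has no predecessor
#1=b has no predecessor
#2=c depends on [0:a, 1:b]
#3=y depends on [0:a, 1:b]
#4=x depends on [2:c]
#5=y depends on [3:y]
#6=c depends on [4:x]
#7=y depends on [5:y]
#8=c depends on [6:c]
sources: [0:a, 1:b]
N(rest) = Σ N(rest − s) over sources s of rest; N(one piece) = 1:
  size 1 → [7]=1  [8]=1
  size 2 → [5,7]=1  [6,8]=1  [7,8]=2
  size 3 → [3,5,7]=1  [4,6,8]=1  [5,7,8]=3  [6,7,8]=3
  size 4 → [2,4,6,8]=1  [3,5,7,8]=4  [4,6,7,8]=4  [5,6,7,8]=6
  size 5 → [2,4,6,7,8]=5  [3,5,6,7,8]=10  [4,5,6,7,8]=10
  size 6 → [2,4,5,6,7,8]=15  [3,4,5,6,7,8]=20
  size 7 → [2,3,4,5,6,7,8]=35
  first=0(a) contributes 35
  first=1(b) contributes 35
|[w]| = 70

70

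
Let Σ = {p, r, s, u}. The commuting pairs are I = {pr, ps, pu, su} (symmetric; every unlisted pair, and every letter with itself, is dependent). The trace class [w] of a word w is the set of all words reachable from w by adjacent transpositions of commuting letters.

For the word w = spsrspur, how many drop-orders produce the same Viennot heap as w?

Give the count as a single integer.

56

piece 0:s — minimal
piece 1:p — minimal
piece 2:s rests on {0:s}
piece 3:r rests on {2:s}
piece 4:s rests on {3:r}
piece 5:p rests on {1:p}
piece 6:u rests on {3:r}
piece 7:r rests on {4:s, 6:u}
minimal pieces: {0:s, 1:p}
ways to finish when only these pieces remain (= sum over removing one remaining piece with nothing left below it):
  1 left: {5}→1  {7}→1
  2 left: {1,5}→1  {4,7}→1  {5,7}→2  {6,7}→1
  3 left: {1,5,7}→3  {4,5,7}→3  {4,6,7}→2  {5,6,7}→3
  4 left: {1,4,5,7}→6  {1,5,6,7}→6  {3,4,6,7}→2  {4,5,6,7}→8
  5 left: {1,4,5,6,7}→20  {2,3,4,6,7}→2  {3,4,5,6,7}→10
  6 left: {0,2,3,4,6,7}→2  {1,3,4,5,6,7}→30  {2,3,4,5,6,7}→12
  placing 0:s first → 42 extensions
  placing 1:p first → 14 extensions
total linear extensions = 56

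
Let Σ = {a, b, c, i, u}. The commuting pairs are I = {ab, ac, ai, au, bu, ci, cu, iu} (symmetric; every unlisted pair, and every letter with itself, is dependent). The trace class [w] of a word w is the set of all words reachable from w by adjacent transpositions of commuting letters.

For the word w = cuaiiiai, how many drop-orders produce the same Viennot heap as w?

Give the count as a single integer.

840

0(c) covers ∅
1(u) covers ∅
2(a) covers ∅
3(i) covers ∅
4(i) covers 3:i
5(i) covers 4:i
6(a) covers 2:a
7(i) covers 5:i
floor of heap: 0:c, 1:u, 2:a, 3:i
completions by unplaced set U, small U first (add the entries for U minus each lowest piece of U):
  |U|=1: {0}:1  {1}:1  {6}:1  {7}:1
  |U|=2: {0,1}:2  {0,6}:2  {0,7}:2  {1,6}:2  {1,7}:2  {2,6}:1  {5,7}:1  {6,7}:2
  |U|=3: {0,1,6}:6  {0,1,7}:6  {0,2,6}:3  {0,5,7}:3  {0,6,7}:6  {1,2,6}:3  {1,5,7}:3  {1,6,7}:6  {2,6,7}:3  {4,5,7}:1  {5,6,7}:3
  |U|=4: {0,1,2,6}:12  {0,1,5,7}:12  {0,1,6,7}:24  {0,2,6,7}:12  {0,4,5,7}:4  {0,5,6,7}:12  {1,2,6,7}:12  {1,4,5,7}:4  {1,5,6,7}:12  {2,5,6,7}:6  {3,4,5,7}:1  {4,5,6,7}:4
  |U|=5: {0,1,2,6,7}:60  {0,1,4,5,7}:20  {0,1,5,6,7}:60  {0,2,5,6,7}:30  {0,3,4,5,7}:5  {0,4,5,6,7}:20  {1,2,5,6,7}:30  {1,3,4,5,7}:5  {1,4,5,6,7}:20  {2,4,5,6,7}:10  {3,4,5,6,7}:5
  |U|=6: {0,1,2,5,6,7}:180  {0,1,3,4,5,7}:30  {0,1,4,5,6,7}:120  {0,2,4,5,6,7}:60  {0,3,4,5,6,7}:30  {1,2,4,5,6,7}:60  {1,3,4,5,6,7}:30  {2,3,4,5,6,7}:15
  start at 0(c): 105
  start at 1(u): 105
  start at 2(a): 210
  start at 3(i): 420
sum over floor = 840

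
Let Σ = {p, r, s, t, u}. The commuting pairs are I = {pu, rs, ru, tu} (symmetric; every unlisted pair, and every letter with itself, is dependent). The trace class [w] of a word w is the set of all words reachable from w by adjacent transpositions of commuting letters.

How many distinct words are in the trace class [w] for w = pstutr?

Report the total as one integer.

4

drop 0:p onto floor
drop 1:s onto {0:p}
drop 2:t onto {1:s}
drop 3:u onto {1:s}
drop 4:t onto {2:t}
drop 5:r onto {4:t}
ground layer = {0:p}
drop-orders for the pieces not yet dropped (sum over which currently-grounded one goes next):
  1 to go: {3} 1  {5} 1
  2 to go: {3,5} 2  {4,5} 1
  3 to go: {2,4,5} 1  {3,4,5} 3
  4 to go: {2,3,4,5} 4
  if 0:p drops first: 4 orders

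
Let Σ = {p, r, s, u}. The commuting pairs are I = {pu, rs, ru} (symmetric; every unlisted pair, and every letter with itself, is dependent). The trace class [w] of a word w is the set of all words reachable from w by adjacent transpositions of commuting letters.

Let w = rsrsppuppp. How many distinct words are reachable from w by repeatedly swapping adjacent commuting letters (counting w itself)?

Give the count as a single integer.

piece 0:r — minimal
piece 1:s — minimal
piece 2:r rests on {0:r}
piece 3:s rests on {1:s}
piece 4:p rests on {2:r, 3:s}
piece 5:p rests on {4:p}
piece 6:u rests on {3:s}
piece 7:p rests on {5:p}
piece 8:p rests on {7:p}
piece 9:p rests on {8:p}
minimal pieces: {0:r, 1:s}
ways to finish when only these pieces remain (= sum over removing one remaining piece with nothing left below it):
  1 left: {6}→1  {9}→1
  2 left: {6,9}→2  {8,9}→1
  3 left: {6,8,9}→3  {7,8,9}→1
  4 left: {5,7,8,9}→1  {6,7,8,9}→4
  5 left: {4,5,7,8,9}→1  {5,6,7,8,9}→5
  6 left: {2,4,5,7,8,9}→1  {4,5,6,7,8,9}→6
  7 left: {0,2,4,5,7,8,9}→1  {2,4,5,6,7,8,9}→7  {3,4,5,6,7,8,9}→6
  8 left: {0,2,4,5,6,7,8,9}→8  {1,3,4,5,6,7,8,9}→6  {2,3,4,5,6,7,8,9}→13
  placing 0:r first → 19 extensions
  placing 1:s first → 21 extensions
total linear extensions = 40

40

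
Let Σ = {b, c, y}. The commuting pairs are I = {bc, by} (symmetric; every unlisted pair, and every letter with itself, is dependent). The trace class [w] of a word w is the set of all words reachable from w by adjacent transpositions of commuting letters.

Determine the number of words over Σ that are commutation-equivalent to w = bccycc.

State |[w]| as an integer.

6

piece 0:b — minimal
piece 1:c — minimal
piece 2:c rests on {1:c}
piece 3:y rests on {2:c}
piece 4:c rests on {3:y}
piece 5:c rests on {4:c}
minimal pieces: {0:b, 1:c}
ways to finish when only these pieces remain (= sum over removing one remaining piece with nothing left below it):
  1 left: {0}→1  {5}→1
  2 left: {0,5}→2  {4,5}→1
  3 left: {0,4,5}→3  {3,4,5}→1
  4 left: {0,3,4,5}→4  {2,3,4,5}→1
  placing 0:b first → 1 extensions
  placing 1:c first → 5 extensions
total linear extensions = 6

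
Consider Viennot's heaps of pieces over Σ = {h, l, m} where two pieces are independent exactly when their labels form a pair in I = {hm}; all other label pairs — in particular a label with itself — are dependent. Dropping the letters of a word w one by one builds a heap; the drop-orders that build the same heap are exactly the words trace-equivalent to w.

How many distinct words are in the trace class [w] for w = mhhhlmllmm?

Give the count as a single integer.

4

drop 0:m onto floor
drop 1:h onto floor
drop 2:h onto {1:h}
drop 3:h onto {2:h}
drop 4:l onto {0:m, 3:h}
drop 5:m onto {4:l}
drop 6:l onto {5:m}
drop 7:l onto {6:l}
drop 8:m onto {7:l}
drop 9:m onto {8:m}
ground layer = {0:m, 1:h}
drop-orders for the pieces not yet dropped (sum over which currently-grounded one goes next):
  1 to go: {9} 1
  2 to go: {8,9} 1
  3 to go: {7,8,9} 1
  4 to go: {6,7,8,9} 1
  5 to go: {5,6,7,8,9} 1
  6 to go: {4,5,6,7,8,9} 1
  7 to go: {0,4,5,6,7,8,9} 1  {3,4,5,6,7,8,9} 1
  8 to go: {0,3,4,5,6,7,8,9} 2  {2,3,4,5,6,7,8,9} 1
  if 0:m drops first: 1 orders
  if 1:h drops first: 3 orders
heap linearizations: 4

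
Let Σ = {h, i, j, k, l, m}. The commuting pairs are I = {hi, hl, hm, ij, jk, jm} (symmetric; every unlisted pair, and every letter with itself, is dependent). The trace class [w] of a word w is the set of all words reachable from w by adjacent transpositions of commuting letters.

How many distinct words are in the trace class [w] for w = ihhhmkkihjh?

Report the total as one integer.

#0=i has no predecessor
#1=h has no predecessor
#2=h depends on [1:h]
#3=h depends on [2:h]
#4=m depends on [0:i]
#5=k depends on [3:h, 4:m]
#6=k depends on [5:k]
#7=i depends on [6:k]
#8=h depends on [6:k]
#9=j depends on [8:h]
#10=h depends on [9:j]
sources: [0:i, 1:h]
N(rest) = Σ N(rest − s) over sources s of rest; N(one piece) = 1:
  size 1 → [7]=1  [10]=1
  size 2 → [7,10]=2  [9,10]=1
  size 3 → [7,9,10]=3  [8,9,10]=1
  size 4 → [7,8,9,10]=4
  size 5 → [6,7,8,9,10]=4
  size 6 → [5,6,7,8,9,10]=4
  size 7 → [3,5,6,7,8,9,10]=4  [4,5,6,7,8,9,10]=4
  size 8 → [0,4,5,6,7,8,9,10]=4  [2,3,5,6,7,8,9,10]=4  [3,4,5,6,7,8,9,10]=8
  size 9 → [0,3,4,5,6,7,8,9,10]=12  [1,2,3,5,6,7,8,9,10]=4  [2,3,4,5,6,7,8,9,10]=12
  first=0(i) contributes 16
  first=1(h) contributes 24
|[w]| = 40

40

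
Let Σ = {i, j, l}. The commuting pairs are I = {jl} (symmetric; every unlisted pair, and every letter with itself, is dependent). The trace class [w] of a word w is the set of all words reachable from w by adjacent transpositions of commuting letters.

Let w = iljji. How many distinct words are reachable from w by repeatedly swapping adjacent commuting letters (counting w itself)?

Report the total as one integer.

0(i) covers ∅
1(l) covers 0:i
2(j) covers 0:i
3(j) covers 2:j
4(i) covers 1:l, 3:j
floor of heap: 0:i
completions by unplaced set U, small U first (add the entries for U minus each lowest piece of U):
  |U|=1: {4}:1
  |U|=2: {1,4}:1  {3,4}:1
  |U|=3: {1,3,4}:2  {2,3,4}:1
  start at 0(i): 3

3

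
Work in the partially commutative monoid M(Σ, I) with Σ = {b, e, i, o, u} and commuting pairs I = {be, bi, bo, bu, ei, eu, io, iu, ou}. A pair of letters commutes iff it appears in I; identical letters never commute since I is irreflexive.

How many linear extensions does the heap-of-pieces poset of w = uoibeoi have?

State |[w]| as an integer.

drop 0:u onto floor
drop 1:o onto floor
drop 2:i onto floor
drop 3:b onto floor
drop 4:e onto {1:o}
drop 5:o onto {4:e}
drop 6:i onto {2:i}
ground layer = {0:u, 1:o, 2:i, 3:b}
drop-orders for the pieces not yet dropped (sum over which currently-grounded one goes next):
  1 to go: {0} 1  {3} 1  {5} 1  {6} 1
  2 to go: {0,3} 2  {0,5} 2  {0,6} 2  {2,6} 1  {3,5} 2  {3,6} 2  {4,5} 1  {5,6} 2
  3 to go: {0,2,6} 3  {0,3,5} 6  {0,3,6} 6  {0,4,5} 3  {0,5,6} 6  {1,4,5} 1  {2,3,6} 3  {2,5,6} 3  {3,4,5} 3  {3,5,6} 6  {4,5,6} 3
  4 to go: {0,1,4,5} 4  {0,2,3,6} 12  {0,2,5,6} 12  {0,3,4,5} 12  {0,3,5,6} 24  {0,4,5,6} 12  {1,3,4,5} 4  {1,4,5,6} 4  {2,3,5,6} 12  {2,4,5,6} 6  {3,4,5,6} 12
  5 to go: {0,1,3,4,5} 20  {0,1,4,5,6} 20  {0,2,3,5,6} 60  {0,2,4,5,6} 30  {0,3,4,5,6} 60  {1,2,4,5,6} 10  {1,3,4,5,6} 20  {2,3,4,5,6} 30
  if 0:u drops first: 60 orders
  if 1:o drops first: 180 orders
  if 2:i drops first: 120 orders
  if 3:b drops first: 60 orders
heap linearizations: 420

420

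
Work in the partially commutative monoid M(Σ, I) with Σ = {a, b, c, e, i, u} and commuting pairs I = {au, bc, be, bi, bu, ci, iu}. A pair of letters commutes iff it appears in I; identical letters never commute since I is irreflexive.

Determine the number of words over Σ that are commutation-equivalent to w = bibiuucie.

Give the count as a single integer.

720

0(b) covers ∅
1(i) covers ∅
2(b) covers 0:b
3(i) covers 1:i
4(u) covers ∅
5(u) covers 4:u
6(c) covers 5:u
7(i) covers 3:i
8(e) covers 6:c, 7:i
floor of heap: 0:b, 1:i, 4:u
completions by unplaced set U, small U first (add the entries for U minus each lowest piece of U):
  |U|=1: {2}:1  {8}:1
  |U|=2: {0,2}:1  {2,8}:2  {6,8}:1  {7,8}:1
  |U|=3: {0,2,8}:3  {2,6,8}:3  {2,7,8}:3  {3,7,8}:1  {5,6,8}:1  {6,7,8}:2
  |U|=4: {0,2,6,8}:6  {0,2,7,8}:6  {1,3,7,8}:1  {2,3,7,8}:4  {2,5,6,8}:4  {2,6,7,8}:8  {3,6,7,8}:3  {4,5,6,8}:1  {5,6,7,8}:3
  |U|=5: {0,2,3,7,8}:10  {0,2,5,6,8}:10  {0,2,6,7,8}:20  {1,2,3,7,8}:5  {1,3,6,7,8}:4  {2,3,6,7,8}:15  {2,4,5,6,8}:5  {2,5,6,7,8}:15  {3,5,6,7,8}:6  {4,5,6,7,8}:4
  |U|=6: {0,1,2,3,7,8}:15  {0,2,3,6,7,8}:45  {0,2,4,5,6,8}:15  {0,2,5,6,7,8}:45  {1,2,3,6,7,8}:24  {1,3,5,6,7,8}:10  {2,3,5,6,7,8}:36  {2,4,5,6,7,8}:24  {3,4,5,6,7,8}:10
  |U|=7: {0,1,2,3,6,7,8}:84  {0,2,3,5,6,7,8}:126  {0,2,4,5,6,7,8}:84  {1,2,3,5,6,7,8}:70  {1,3,4,5,6,7,8}:20  {2,3,4,5,6,7,8}:70
  start at 0(b): 160
  start at 1(i): 280
  start at 4(u): 280
sum over floor = 720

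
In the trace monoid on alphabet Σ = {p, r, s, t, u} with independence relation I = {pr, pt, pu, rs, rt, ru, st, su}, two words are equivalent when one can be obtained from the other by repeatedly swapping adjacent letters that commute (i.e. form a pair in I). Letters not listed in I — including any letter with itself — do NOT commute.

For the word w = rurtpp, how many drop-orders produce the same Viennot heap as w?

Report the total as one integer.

90

0(r) covers ∅
1(u) covers ∅
2(r) covers 0:r
3(t) covers 1:u
4(p) covers ∅
5(p) covers 4:p
floor of heap: 0:r, 1:u, 4:p
completions by unplaced set U, small U first (add the entries for U minus each lowest piece of U):
  |U|=1: {2}:1  {3}:1  {5}:1
  |U|=2: {0,2}:1  {1,3}:1  {2,3}:2  {2,5}:2  {3,5}:2  {4,5}:1
  |U|=3: {0,2,3}:3  {0,2,5}:3  {1,2,3}:3  {1,3,5}:3  {2,3,5}:6  {2,4,5}:3  {3,4,5}:3
  |U|=4: {0,1,2,3}:6  {0,2,3,5}:12  {0,2,4,5}:6  {1,2,3,5}:12  {1,3,4,5}:6  {2,3,4,5}:12
  start at 0(r): 30
  start at 1(u): 30
  start at 4(p): 30
sum over floor = 90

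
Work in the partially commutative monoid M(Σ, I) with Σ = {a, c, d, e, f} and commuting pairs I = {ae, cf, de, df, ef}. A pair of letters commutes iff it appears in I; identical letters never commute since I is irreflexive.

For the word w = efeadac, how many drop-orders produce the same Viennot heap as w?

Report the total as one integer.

15

drop 0:e onto floor
drop 1:f onto floor
drop 2:e onto {0:e}
drop 3:a onto {1:f}
drop 4:d onto {3:a}
drop 5:a onto {4:d}
drop 6:c onto {2:e, 5:a}
ground layer = {0:e, 1:f}
drop-orders for the pieces not yet dropped (sum over which currently-grounded one goes next):
  1 to go: {6} 1
  2 to go: {2,6} 1  {5,6} 1
  3 to go: {0,2,6} 1  {2,5,6} 2  {4,5,6} 1
  4 to go: {0,2,5,6} 3  {2,4,5,6} 3  {3,4,5,6} 1
  5 to go: {0,2,4,5,6} 6  {1,3,4,5,6} 1  {2,3,4,5,6} 4
  if 0:e drops first: 5 orders
  if 1:f drops first: 10 orders
heap linearizations: 15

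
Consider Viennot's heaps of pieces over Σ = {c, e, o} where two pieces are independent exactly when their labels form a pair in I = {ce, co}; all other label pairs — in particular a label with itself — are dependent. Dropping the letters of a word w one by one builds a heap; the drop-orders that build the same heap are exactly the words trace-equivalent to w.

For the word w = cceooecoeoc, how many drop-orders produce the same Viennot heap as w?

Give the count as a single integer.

330

#0=c has no predecessor
#1=c depends on [0:c]
#2=e has no predecessor
#3=o depends on [2:e]
#4=o depends on [3:o]
#5=e depends on [4:o]
#6=c depends on [1:c]
#7=o depends on [5:e]
#8=e depends on [7:o]
#9=o depends on [8:e]
#10=c depends on [6:c]
sources: [0:c, 2:e]
N(rest) = Σ N(rest − s) over sources s of rest; N(one piece) = 1:
  size 1 → [9]=1  [10]=1
  size 2 → [6,10]=1  [8,9]=1  [9,10]=2
  size 3 → [1,6,10]=1  [6,9,10]=3  [7,8,9]=1  [8,9,10]=3
  size 4 → [0,1,6,10]=1  [1,6,9,10]=4  [5,7,8,9]=1  [6,8,9,10]=6  [7,8,9,10]=4
  size 5 → [0,1,6,9,10]=5  [1,6,8,9,10]=10  [4,5,7,8,9]=1  [5,7,8,9,10]=5  [6,7,8,9,10]=10
  size 6 → [0,1,6,8,9,10]=15  [1,6,7,8,9,10]=20  [3,4,5,7,8,9]=1  [4,5,7,8,9,10]=6  [5,6,7,8,9,10]=15
  size 7 → [0,1,6,7,8,9,10]=35  [1,5,6,7,8,9,10]=35  [2,3,4,5,7,8,9]=1  [3,4,5,7,8,9,10]=7  [4,5,6,7,8,9,10]=21
  size 8 → [0,1,5,6,7,8,9,10]=70  [1,4,5,6,7,8,9,10]=56  [2,3,4,5,7,8,9,10]=8  [3,4,5,6,7,8,9,10]=28
  size 9 → [0,1,4,5,6,7,8,9,10]=126  [1,3,4,5,6,7,8,9,10]=84  [2,3,4,5,6,7,8,9,10]=36
  first=0(c) contributes 120
  first=2(e) contributes 210
|[w]| = 330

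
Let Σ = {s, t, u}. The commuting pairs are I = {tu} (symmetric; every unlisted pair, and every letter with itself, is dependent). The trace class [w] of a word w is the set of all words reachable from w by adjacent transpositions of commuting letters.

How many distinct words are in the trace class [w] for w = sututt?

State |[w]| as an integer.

10

drop 0:s onto floor
drop 1:u onto {0:s}
drop 2:t onto {0:s}
drop 3:u onto {1:u}
drop 4:t onto {2:t}
drop 5:t onto {4:t}
ground layer = {0:s}
drop-orders for the pieces not yet dropped (sum over which currently-grounded one goes next):
  1 to go: {3} 1  {5} 1
  2 to go: {1,3} 1  {3,5} 2  {4,5} 1
  3 to go: {1,3,5} 3  {2,4,5} 1  {3,4,5} 3
  4 to go: {1,3,4,5} 6  {2,3,4,5} 4
  if 0:s drops first: 10 orders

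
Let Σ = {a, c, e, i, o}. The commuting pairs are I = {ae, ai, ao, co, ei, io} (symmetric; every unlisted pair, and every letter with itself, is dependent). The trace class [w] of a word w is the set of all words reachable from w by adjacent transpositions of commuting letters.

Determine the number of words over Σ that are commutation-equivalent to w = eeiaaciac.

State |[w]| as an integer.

60

piece 0:e — minimal
piece 1:e rests on {0:e}
piece 2:i — minimal
piece 3:a — minimal
piece 4:a rests on {3:a}
piece 5:c rests on {1:e, 2:i, 4:a}
piece 6:i rests on {5:c}
piece 7:a rests on {5:c}
piece 8:c rests on {6:i, 7:a}
minimal pieces: {0:e, 2:i, 3:a}
ways to finish when only these pieces remain (= sum over removing one remaining piece with nothing left below it):
  1 left: {8}→1
  2 left: {6,8}→1  {7,8}→1
  3 left: {6,7,8}→2
  4 left: {5,6,7,8}→2
  5 left: {1,5,6,7,8}→2  {2,5,6,7,8}→2  {4,5,6,7,8}→2
  6 left: {0,1,5,6,7,8}→2  {1,2,5,6,7,8}→4  {1,4,5,6,7,8}→4  {2,4,5,6,7,8}→4  {3,4,5,6,7,8}→2
  7 left: {0,1,2,5,6,7,8}→6  {0,1,4,5,6,7,8}→6  {1,2,4,5,6,7,8}→12  {1,3,4,5,6,7,8}→6  {2,3,4,5,6,7,8}→6
  placing 0:e first → 24 extensions
  placing 2:i first → 12 extensions
  placing 3:a first → 24 extensions
total linear extensions = 60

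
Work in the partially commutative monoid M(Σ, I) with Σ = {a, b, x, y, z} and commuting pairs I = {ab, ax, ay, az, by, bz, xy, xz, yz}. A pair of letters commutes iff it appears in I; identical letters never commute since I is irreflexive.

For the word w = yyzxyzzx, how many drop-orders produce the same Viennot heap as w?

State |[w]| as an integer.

piece 0:y — minimal
piece 1:y rests on {0:y}
piece 2:z — minimal
piece 3:x — minimal
piece 4:y rests on {1:y}
piece 5:z rests on {2:z}
piece 6:z rests on {5:z}
piece 7:x rests on {3:x}
minimal pieces: {0:y, 2:z, 3:x}
ways to finish when only these pieces remain (= sum over removing one remaining piece with nothing left below it):
  1 left: {4}→1  {6}→1  {7}→1
  2 left: {1,4}→1  {3,7}→1  {4,6}→2  {4,7}→2  {5,6}→1  {6,7}→2
  3 left: {0,1,4}→1  {1,4,6}→3  {1,4,7}→3  {2,5,6}→1  {3,4,7}→3  {3,6,7}→3  {4,5,6}→3  {4,6,7}→6  {5,6,7}→3
  4 left: {0,1,4,6}→4  {0,1,4,7}→4  {1,3,4,7}→6  {1,4,5,6}→6  {1,4,6,7}→12  {2,4,5,6}→4  {2,5,6,7}→4  {3,4,6,7}→12  {3,5,6,7}→6  {4,5,6,7}→12
  5 left: {0,1,3,4,7}→10  {0,1,4,5,6}→10  {0,1,4,6,7}→20  {1,2,4,5,6}→10  {1,3,4,6,7}→30  {1,4,5,6,7}→30  {2,3,5,6,7}→10  {2,4,5,6,7}→20  {3,4,5,6,7}→30
  6 left: {0,1,2,4,5,6}→20  {0,1,3,4,6,7}→60  {0,1,4,5,6,7}→60  {1,2,4,5,6,7}→60  {1,3,4,5,6,7}→90  {2,3,4,5,6,7}→60
  placing 0:y first → 210 extensions
  placing 2:z first → 210 extensions
  placing 3:x first → 140 extensions
total linear extensions = 560

560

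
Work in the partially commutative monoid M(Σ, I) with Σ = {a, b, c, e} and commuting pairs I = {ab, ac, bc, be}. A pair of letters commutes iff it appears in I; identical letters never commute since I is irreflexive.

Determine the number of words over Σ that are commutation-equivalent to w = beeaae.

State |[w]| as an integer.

0(b) covers ∅
1(e) covers ∅
2(e) covers 1:e
3(a) covers 2:e
4(a) covers 3:a
5(e) covers 4:a
floor of heap: 0:b, 1:e
completions by unplaced set U, small U first (add the entries for U minus each lowest piece of U):
  |U|=1: {0}:1  {5}:1
  |U|=2: {0,5}:2  {4,5}:1
  |U|=3: {0,4,5}:3  {3,4,5}:1
  |U|=4: {0,3,4,5}:4  {2,3,4,5}:1
  start at 0(b): 1
  start at 1(e): 5
sum over floor = 6

6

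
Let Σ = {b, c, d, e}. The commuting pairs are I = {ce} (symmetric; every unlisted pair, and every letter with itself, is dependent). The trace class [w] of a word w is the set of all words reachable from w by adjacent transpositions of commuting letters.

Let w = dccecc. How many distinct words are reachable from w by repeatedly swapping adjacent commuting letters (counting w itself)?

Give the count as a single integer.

5

piece 0:d — minimal
piece 1:c rests on {0:d}
piece 2:c rests on {1:c}
piece 3:e rests on {0:d}
piece 4:c rests on {2:c}
piece 5:c rests on {4:c}
minimal pieces: {0:d}
ways to finish when only these pieces remain (= sum over removing one remaining piece with nothing left below it):
  1 left: {3}→1  {5}→1
  2 left: {3,5}→2  {4,5}→1
  3 left: {2,4,5}→1  {3,4,5}→3
  4 left: {1,2,4,5}→1  {2,3,4,5}→4
  placing 0:d first → 5 extensions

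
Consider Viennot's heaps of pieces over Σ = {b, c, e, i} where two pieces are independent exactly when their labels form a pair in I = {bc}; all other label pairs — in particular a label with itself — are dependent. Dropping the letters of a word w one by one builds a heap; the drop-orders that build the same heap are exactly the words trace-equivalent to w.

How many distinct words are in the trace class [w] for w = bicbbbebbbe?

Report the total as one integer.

4

piece 0:b — minimal
piece 1:i rests on {0:b}
piece 2:c rests on {1:i}
piece 3:b rests on {1:i}
piece 4:b rests on {3:b}
piece 5:b rests on {4:b}
piece 6:e rests on {2:c, 5:b}
piece 7:b rests on {6:e}
piece 8:b rests on {7:b}
piece 9:b rests on {8:b}
piece 10:e rests on {9:b}
minimal pieces: {0:b}
ways to finish when only these pieces remain (= sum over removing one remaining piece with nothing left below it):
  1 left: {10}→1
  2 left: {9,10}→1
  3 left: {8,9,10}→1
  4 left: {7,8,9,10}→1
  5 left: {6,7,8,9,10}→1
  6 left: {2,6,7,8,9,10}→1  {5,6,7,8,9,10}→1
  7 left: {2,5,6,7,8,9,10}→2  {4,5,6,7,8,9,10}→1
  8 left: {2,4,5,6,7,8,9,10}→3  {3,4,5,6,7,8,9,10}→1
  9 left: {2,3,4,5,6,7,8,9,10}→4
  placing 0:b first → 4 extensions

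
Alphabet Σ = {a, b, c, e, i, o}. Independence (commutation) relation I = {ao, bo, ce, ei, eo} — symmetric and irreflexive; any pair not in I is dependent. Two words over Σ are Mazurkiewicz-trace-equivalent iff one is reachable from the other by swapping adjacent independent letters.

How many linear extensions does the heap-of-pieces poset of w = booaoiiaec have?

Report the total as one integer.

#0=b has no predecessor
#1=o has no predecessor
#2=o depends on [1:o]
#3=a depends on [0:b]
#4=o depends on [2:o]
#5=i depends on [3:a, 4:o]
#6=i depends on [5:i]
#7=a depends on [6:i]
#8=e depends on [7:a]
#9=c depends on [7:a]
sources: [0:b, 1:o]
N(rest) = Σ N(rest − s) over sources s of rest; N(one piece) = 1:
  size 1 → [8]=1  [9]=1
  size 2 → [8,9]=2
  size 3 → [7,8,9]=2
  size 4 → [6,7,8,9]=2
  size 5 → [5,6,7,8,9]=2
  size 6 → [3,5,6,7,8,9]=2  [4,5,6,7,8,9]=2
  size 7 → [0,3,5,6,7,8,9]=2  [2,4,5,6,7,8,9]=2  [3,4,5,6,7,8,9]=4
  size 8 → [0,3,4,5,6,7,8,9]=6  [1,2,4,5,6,7,8,9]=2  [2,3,4,5,6,7,8,9]=6
  first=0(b) contributes 8
  first=1(o) contributes 12
|[w]| = 20

20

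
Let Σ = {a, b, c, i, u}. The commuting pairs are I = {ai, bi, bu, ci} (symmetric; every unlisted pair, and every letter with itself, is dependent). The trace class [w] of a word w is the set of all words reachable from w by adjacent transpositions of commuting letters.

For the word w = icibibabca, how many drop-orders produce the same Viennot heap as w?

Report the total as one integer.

120

drop 0:i onto floor
drop 1:c onto floor
drop 2:i onto {0:i}
drop 3:b onto {1:c}
drop 4:i onto {2:i}
drop 5:b onto {3:b}
drop 6:a onto {5:b}
drop 7:b onto {6:a}
drop 8:c onto {7:b}
drop 9:a onto {8:c}
ground layer = {0:i, 1:c}
drop-orders for the pieces not yet dropped (sum over which currently-grounded one goes next):
  1 to go: {4} 1  {9} 1
  2 to go: {2,4} 1  {4,9} 2  {8,9} 1
  3 to go: {0,2,4} 1  {2,4,9} 3  {4,8,9} 3  {7,8,9} 1
  4 to go: {0,2,4,9} 4  {2,4,8,9} 6  {4,7,8,9} 4  {6,7,8,9} 1
  5 to go: {0,2,4,8,9} 10  {2,4,7,8,9} 10  {4,6,7,8,9} 5  {5,6,7,8,9} 1
  6 to go: {0,2,4,7,8,9} 20  {2,4,6,7,8,9} 15  {3,5,6,7,8,9} 1  {4,5,6,7,8,9} 6
  7 to go: {0,2,4,6,7,8,9} 35  {1,3,5,6,7,8,9} 1  {2,4,5,6,7,8,9} 21  {3,4,5,6,7,8,9} 7
  8 to go: {0,2,4,5,6,7,8,9} 56  {1,3,4,5,6,7,8,9} 8  {2,3,4,5,6,7,8,9} 28
  if 0:i drops first: 36 orders
  if 1:c drops first: 84 orders
heap linearizations: 120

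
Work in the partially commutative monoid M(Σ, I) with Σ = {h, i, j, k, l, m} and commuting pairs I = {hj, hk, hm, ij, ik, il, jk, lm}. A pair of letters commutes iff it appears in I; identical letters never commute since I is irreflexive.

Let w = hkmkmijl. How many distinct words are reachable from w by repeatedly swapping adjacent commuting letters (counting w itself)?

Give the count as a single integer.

17

piece 0:h — minimal
piece 1:k — minimal
piece 2:m rests on {1:k}
piece 3:k rests on {2:m}
piece 4:m rests on {3:k}
piece 5:i rests on {0:h, 4:m}
piece 6:j rests on {4:m}
piece 7:l rests on {0:h, 6:j}
minimal pieces: {0:h, 1:k}
ways to finish when only these pieces remain (= sum over removing one remaining piece with nothing left below it):
  1 left: {5}→1  {7}→1
  2 left: {5,7}→2  {6,7}→1
  3 left: {0,5,7}→2  {5,6,7}→3
  4 left: {0,5,6,7}→5  {4,5,6,7}→3
  5 left: {0,4,5,6,7}→8  {3,4,5,6,7}→3
  6 left: {0,3,4,5,6,7}→11  {2,3,4,5,6,7}→3
  placing 0:h first → 3 extensions
  placing 1:k first → 14 extensions
total linear extensions = 17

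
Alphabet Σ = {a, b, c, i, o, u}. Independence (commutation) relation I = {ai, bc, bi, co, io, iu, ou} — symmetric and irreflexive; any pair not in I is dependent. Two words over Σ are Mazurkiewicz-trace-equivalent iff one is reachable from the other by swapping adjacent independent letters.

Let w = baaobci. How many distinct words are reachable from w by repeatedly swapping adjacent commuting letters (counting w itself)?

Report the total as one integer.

drop 0:b onto floor
drop 1:a onto {0:b}
drop 2:a onto {1:a}
drop 3:o onto {2:a}
drop 4:b onto {3:o}
drop 5:c onto {2:a}
drop 6:i onto {5:c}
ground layer = {0:b}
drop-orders for the pieces not yet dropped (sum over which currently-grounded one goes next):
  1 to go: {4} 1  {6} 1
  2 to go: {3,4} 1  {4,6} 2  {5,6} 1
  3 to go: {3,4,6} 3  {4,5,6} 3
  4 to go: {3,4,5,6} 6
  5 to go: {2,3,4,5,6} 6
  if 0:b drops first: 6 orders

6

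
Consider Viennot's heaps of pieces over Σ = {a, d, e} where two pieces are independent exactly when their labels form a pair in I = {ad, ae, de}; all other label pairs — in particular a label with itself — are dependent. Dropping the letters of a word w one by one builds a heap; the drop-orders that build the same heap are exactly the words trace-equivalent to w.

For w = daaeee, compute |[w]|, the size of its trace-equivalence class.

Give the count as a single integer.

60

piece 0:d — minimal
piece 1:a — minimal
piece 2:a rests on {1:a}
piece 3:e — minimal
piece 4:e rests on {3:e}
piece 5:e rests on {4:e}
minimal pieces: {0:d, 1:a, 3:e}
ways to finish when only these pieces remain (= sum over removing one remaining piece with nothing left below it):
  1 left: {0}→1  {2}→1  {5}→1
  2 left: {0,2}→2  {0,5}→2  {1,2}→1  {2,5}→2  {4,5}→1
  3 left: {0,1,2}→3  {0,2,5}→6  {0,4,5}→3  {1,2,5}→3  {2,4,5}→3  {3,4,5}→1
  4 left: {0,1,2,5}→12  {0,2,4,5}→12  {0,3,4,5}→4  {1,2,4,5}→6  {2,3,4,5}→4
  placing 0:d first → 10 extensions
  placing 1:a first → 20 extensions
  placing 3:e first → 30 extensions
total linear extensions = 60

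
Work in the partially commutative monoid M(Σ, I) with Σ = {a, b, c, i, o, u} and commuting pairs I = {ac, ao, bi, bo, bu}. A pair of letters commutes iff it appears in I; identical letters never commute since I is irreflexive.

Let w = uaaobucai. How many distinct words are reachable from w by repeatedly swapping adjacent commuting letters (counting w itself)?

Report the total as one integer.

#0=u has no predecessor
#1=a depends on [0:u]
#2=a depends on [1:a]
#3=o depends on [0:u]
#4=b depends on [2:a]
#5=u depends on [2:a, 3:o]
#6=c depends on [4:b, 5:u]
#7=a depends on [4:b, 5:u]
#8=i depends on [6:c, 7:a]
sources: [0:u]
N(rest) = Σ N(rest − s) over sources s of rest; N(one piece) = 1:
  size 1 → [8]=1
  size 2 → [6,8]=1  [7,8]=1
  size 3 → [6,7,8]=2
  size 4 → [4,6,7,8]=2  [5,6,7,8]=2
  size 5 → [3,5,6,7,8]=2  [4,5,6,7,8]=4
  size 6 → [2,4,5,6,7,8]=4  [3,4,5,6,7,8]=6
  size 7 → [1,2,4,5,6,7,8]=4  [2,3,4,5,6,7,8]=10
  first=0(u) contributes 14

14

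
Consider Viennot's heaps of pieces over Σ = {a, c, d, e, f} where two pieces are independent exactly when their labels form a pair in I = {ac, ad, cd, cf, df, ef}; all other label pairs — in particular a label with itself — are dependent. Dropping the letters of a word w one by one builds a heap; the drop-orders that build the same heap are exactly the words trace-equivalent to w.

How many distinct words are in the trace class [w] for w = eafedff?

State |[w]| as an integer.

10

piece 0:e — minimal
piece 1:a rests on {0:e}
piece 2:f rests on {1:a}
piece 3:e rests on {1:a}
piece 4:d rests on {3:e}
piece 5:f rests on {2:f}
piece 6:f rests on {5:f}
minimal pieces: {0:e}
ways to finish when only these pieces remain (= sum over removing one remaining piece with nothing left below it):
  1 left: {4}→1  {6}→1
  2 left: {3,4}→1  {4,6}→2  {5,6}→1
  3 left: {2,5,6}→1  {3,4,6}→3  {4,5,6}→3
  4 left: {2,4,5,6}→4  {3,4,5,6}→6
  5 left: {2,3,4,5,6}→10
  placing 0:e first → 10 extensions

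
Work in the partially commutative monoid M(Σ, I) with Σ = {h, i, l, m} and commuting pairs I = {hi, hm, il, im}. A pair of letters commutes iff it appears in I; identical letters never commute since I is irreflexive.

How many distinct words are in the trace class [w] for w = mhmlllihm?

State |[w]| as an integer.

54

#0=m has no predecessor
#1=h has no predecessor
#2=m depends on [0:m]
#3=l depends on [1:h, 2:m]
#4=l depends on [3:l]
#5=l depends on [4:l]
#6=i has no predecessor
#7=h depends on [5:l]
#8=m depends on [5:l]
sources: [0:m, 1:h, 6:i]
N(rest) = Σ N(rest − s) over sources s of rest; N(one piece) = 1:
  size 1 → [6]=1  [7]=1  [8]=1
  size 2 → [6,7]=2  [6,8]=2  [7,8]=2
  size 3 → [5,7,8]=2  [6,7,8]=6
  size 4 → [4,5,7,8]=2  [5,6,7,8]=8
  size 5 → [3,4,5,7,8]=2  [4,5,6,7,8]=10
  size 6 → [1,3,4,5,7,8]=2  [2,3,4,5,7,8]=2  [3,4,5,6,7,8]=12
  size 7 → [0,2,3,4,5,7,8]=2  [1,2,3,4,5,7,8]=4  [1,3,4,5,6,7,8]=14  [2,3,4,5,6,7,8]=14
  first=0(m) contributes 32
  first=1(h) contributes 16
  first=6(i) contributes 6
|[w]| = 54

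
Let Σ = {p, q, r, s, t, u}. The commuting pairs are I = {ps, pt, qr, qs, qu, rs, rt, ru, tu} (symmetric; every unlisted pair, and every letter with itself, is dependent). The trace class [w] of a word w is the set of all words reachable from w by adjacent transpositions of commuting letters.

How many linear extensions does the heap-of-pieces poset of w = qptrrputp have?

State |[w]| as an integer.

0(q) covers ∅
1(p) covers 0:q
2(t) covers 0:q
3(r) covers 1:p
4(r) covers 3:r
5(p) covers 4:r
6(u) covers 5:p
7(t) covers 2:t
8(p) covers 6:u
floor of heap: 0:q
completions by unplaced set U, small U first (add the entries for U minus each lowest piece of U):
  |U|=1: {7}:1  {8}:1
  |U|=2: {2,7}:1  {6,8}:1  {7,8}:2
  |U|=3: {2,7,8}:3  {5,6,8}:1  {6,7,8}:3
  |U|=4: {2,6,7,8}:6  {4,5,6,8}:1  {5,6,7,8}:4
  |U|=5: {2,5,6,7,8}:10  {3,4,5,6,8}:1  {4,5,6,7,8}:5
  |U|=6: {1,3,4,5,6,8}:1  {2,4,5,6,7,8}:15  {3,4,5,6,7,8}:6
  |U|=7: {1,3,4,5,6,7,8}:7  {2,3,4,5,6,7,8}:21
  start at 0(q): 28

28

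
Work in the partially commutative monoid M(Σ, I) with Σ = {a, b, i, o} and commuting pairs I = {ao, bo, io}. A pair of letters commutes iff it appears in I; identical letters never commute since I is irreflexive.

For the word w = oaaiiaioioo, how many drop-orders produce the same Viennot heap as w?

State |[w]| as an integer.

drop 0:o onto floor
drop 1:a onto floor
drop 2:a onto {1:a}
drop 3:i onto {2:a}
drop 4:i onto {3:i}
drop 5:a onto {4:i}
drop 6:i onto {5:a}
drop 7:o onto {0:o}
drop 8:i onto {6:i}
drop 9:o onto {7:o}
drop 10:o onto {9:o}
ground layer = {0:o, 1:a}
drop-orders for the pieces not yet dropped (sum over which currently-grounded one goes next):
  1 to go: {8} 1  {10} 1
  2 to go: {6,8} 1  {8,10} 2  {9,10} 1
  3 to go: {5,6,8} 1  {6,8,10} 3  {7,9,10} 1  {8,9,10} 3
  4 to go: {0,7,9,10} 1  {4,5,6,8} 1  {5,6,8,10} 4  {6,8,9,10} 6  {7,8,9,10} 4
  5 to go: {0,7,8,9,10} 5  {3,4,5,6,8} 1  {4,5,6,8,10} 5  {5,6,8,9,10} 10  {6,7,8,9,10} 10
  6 to go: {0,6,7,8,9,10} 15  {2,3,4,5,6,8} 1  {3,4,5,6,8,10} 6  {4,5,6,8,9,10} 15  {5,6,7,8,9,10} 20
  7 to go: {0,5,6,7,8,9,10} 35  {1,2,3,4,5,6,8} 1  {2,3,4,5,6,8,10} 7  {3,4,5,6,8,9,10} 21  {4,5,6,7,8,9,10} 35
  8 to go: {0,4,5,6,7,8,9,10} 70  {1,2,3,4,5,6,8,10} 8  {2,3,4,5,6,8,9,10} 28  {3,4,5,6,7,8,9,10} 56
  9 to go: {0,3,4,5,6,7,8,9,10} 126  {1,2,3,4,5,6,8,9,10} 36  {2,3,4,5,6,7,8,9,10} 84
  if 0:o drops first: 120 orders
  if 1:a drops first: 210 orders
heap linearizations: 330

330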